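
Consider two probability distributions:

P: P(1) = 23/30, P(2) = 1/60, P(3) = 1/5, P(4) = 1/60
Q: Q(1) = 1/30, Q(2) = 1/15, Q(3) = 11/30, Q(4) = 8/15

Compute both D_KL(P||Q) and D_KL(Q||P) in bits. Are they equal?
D_KL(P||Q) = 3.1765 bits, D_KL(Q||P) = 2.9699 bits. No, they are not equal.

D_KL(P||Q) = Σ P(x) log₂(P(x)/Q(x))

Computing term by term:
  P(1)·log₂(P(1)/Q(1)) = (23/30)·log₂((23/30)/(1/30)) = 3.46806
  P(2)·log₂(P(2)/Q(2)) = (1/60)·log₂((1/60)/(1/15)) = -0.03333
  P(3)·log₂(P(3)/Q(3)) = (1/5)·log₂((1/5)/(11/30)) = -0.17489
  P(4)·log₂(P(4)/Q(4)) = (1/60)·log₂((1/60)/(8/15)) = -0.08333

D_KL(P||Q) = 3.46806 - 0.03333 - 0.17489 - 0.08333 = 3.17651 ≈ 3.1765 bits

D_KL(Q||P) = Σ Q(x) log₂(Q(x)/P(x))

Computing term by term:
  Q(1)·log₂(Q(1)/P(1)) = (1/30)·log₂((1/30)/(23/30)) = -0.15079
  Q(2)·log₂(Q(2)/P(2)) = (1/15)·log₂((1/15)/(1/60)) = 0.13333
  Q(3)·log₂(Q(3)/P(3)) = (11/30)·log₂((11/30)/(1/5)) = 0.32064
  Q(4)·log₂(Q(4)/P(4)) = (8/15)·log₂((8/15)/(1/60)) = 2.66667

D_KL(Q||P) = -0.15079 + 0.13333 + 0.32064 + 2.66667 = 2.96985 ≈ 2.9699 bits

These are NOT equal (difference: 0.2066 bits). KL divergence is asymmetric: D_KL(P||Q) ≠ D_KL(Q||P) in general.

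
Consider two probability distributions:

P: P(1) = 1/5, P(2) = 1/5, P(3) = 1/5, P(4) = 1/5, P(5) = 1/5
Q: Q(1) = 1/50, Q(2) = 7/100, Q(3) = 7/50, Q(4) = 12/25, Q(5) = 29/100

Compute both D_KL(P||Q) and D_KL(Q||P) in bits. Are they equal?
D_KL(P||Q) = 0.7104 bits, D_KL(Q||P) = 0.5172 bits. No, they are not equal.

D_KL(P||Q) = Σ P(x) log₂(P(x)/Q(x))

Computing term by term:
  P(1)·log₂(P(1)/Q(1)) = (1/5)·log₂((1/5)/(1/50)) = 0.66439
  P(2)·log₂(P(2)/Q(2)) = (1/5)·log₂((1/5)/(7/100)) = 0.30291
  P(3)·log₂(P(3)/Q(3)) = (1/5)·log₂((1/5)/(7/50)) = 0.10291
  P(4)·log₂(P(4)/Q(4)) = (1/5)·log₂((1/5)/(12/25)) = -0.25261
  P(5)·log₂(P(5)/Q(5)) = (1/5)·log₂((1/5)/(29/100)) = -0.10721

D_KL(P||Q) = 0.66439 + 0.30291 + 0.10291 - 0.25261 - 0.10721 = 0.71039 ≈ 0.7104 bits

D_KL(Q||P) = Σ Q(x) log₂(Q(x)/P(x))

Computing term by term:
  Q(1)·log₂(Q(1)/P(1)) = (1/50)·log₂((1/50)/(1/5)) = -0.06644
  Q(2)·log₂(Q(2)/P(2)) = (7/100)·log₂((7/100)/(1/5)) = -0.10602
  Q(3)·log₂(Q(3)/P(3)) = (7/50)·log₂((7/50)/(1/5)) = -0.07204
  Q(4)·log₂(Q(4)/P(4)) = (12/25)·log₂((12/25)/(1/5)) = 0.60626
  Q(5)·log₂(Q(5)/P(5)) = (29/100)·log₂((29/100)/(1/5)) = 0.15546

D_KL(Q||P) = -0.06644 - 0.10602 - 0.07204 + 0.60626 + 0.15546 = 0.51722 ≈ 0.5172 bits

These are NOT equal (difference: 0.1932 bits). KL divergence is asymmetric: D_KL(P||Q) ≠ D_KL(Q||P) in general.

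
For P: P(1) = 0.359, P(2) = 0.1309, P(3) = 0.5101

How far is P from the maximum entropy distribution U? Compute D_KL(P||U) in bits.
0.1750 bits

U(i) = 1/3 for all i

D_KL(P||U) = Σ P(x) log₂(P(x) / (1/3))
           = Σ P(x) log₂(P(x)) + log₂(3)
           = log₂(3) - H(P)

H(P) = -Σ P(x) log₂(P(x)):
  -P(1)·log₂(P(1)) = -(0.359)·log₂(0.359) = 0.53058
  -P(2)·log₂(P(2)) = -(0.1309)·log₂(0.1309) = 0.38399
  -P(3)·log₂(P(3)) = -(0.5101)·log₂(0.5101) = 0.49538
H(P) = 0.53058 + 0.38399 + 0.49538 = 1.40995 bits

log₂(3) = 1.58496 bits

D_KL(P||U) = 1.58496 - 1.40995 = 0.17501 ≈ 0.1750 bits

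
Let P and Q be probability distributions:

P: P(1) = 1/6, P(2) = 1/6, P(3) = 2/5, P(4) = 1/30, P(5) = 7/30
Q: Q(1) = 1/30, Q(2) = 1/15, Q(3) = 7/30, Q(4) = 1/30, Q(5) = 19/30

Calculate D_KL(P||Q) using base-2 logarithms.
0.5822 bits

D_KL(P||Q) = Σ P(x) log₂(P(x)/Q(x))

Computing term by term:
  P(1)·log₂(P(1)/Q(1)) = (1/6)·log₂((1/6)/(1/30)) = 0.38699
  P(2)·log₂(P(2)/Q(2)) = (1/6)·log₂((1/6)/(1/15)) = 0.22032
  P(3)·log₂(P(3)/Q(3)) = (2/5)·log₂((2/5)/(7/30)) = 0.31104
  P(4)·log₂(P(4)/Q(4)) = (1/30)·log₂((1/30)/(1/30)) = 0.00000
  P(5)·log₂(P(5)/Q(5)) = (7/30)·log₂((7/30)/(19/30)) = -0.33613

D_KL(P||Q) = 0.38699 + 0.22032 + 0.31104 + 0.00000 - 0.33613 = 0.58222 ≈ 0.5822 bits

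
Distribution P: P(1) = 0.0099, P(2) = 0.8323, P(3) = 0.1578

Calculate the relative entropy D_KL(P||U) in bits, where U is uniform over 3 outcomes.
0.8783 bits

U(i) = 1/3 for all i

D_KL(P||U) = Σ P(x) log₂(P(x) / (1/3))
           = Σ P(x) log₂(P(x)) + log₂(3)
           = log₂(3) - H(P)

H(P) = -Σ P(x) log₂(P(x)):
  -P(1)·log₂(P(1)) = -(0.0099)·log₂(0.0099) = 0.06592
  -P(2)·log₂(P(2)) = -(0.8323)·log₂(0.8323) = 0.22041
  -P(3)·log₂(P(3)) = -(0.1578)·log₂(0.1578) = 0.42035
H(P) = 0.06592 + 0.22041 + 0.42035 = 0.70668 bits

log₂(3) = 1.58496 bits

D_KL(P||U) = 1.58496 - 0.70668 = 0.87828 ≈ 0.8783 bits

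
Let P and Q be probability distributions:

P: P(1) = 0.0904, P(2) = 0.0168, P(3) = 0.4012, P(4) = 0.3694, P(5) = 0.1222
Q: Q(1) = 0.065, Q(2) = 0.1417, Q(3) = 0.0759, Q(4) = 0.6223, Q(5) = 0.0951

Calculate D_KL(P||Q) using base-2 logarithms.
0.7213 bits

D_KL(P||Q) = Σ P(x) log₂(P(x)/Q(x))

Computing term by term:
  P(1)·log₂(P(1)/Q(1)) = 0.0904·log₂(0.0904/0.065) = 0.04302
  P(2)·log₂(P(2)/Q(2)) = 0.0168·log₂(0.0168/0.1417) = -0.05168
  P(3)·log₂(P(3)/Q(3)) = 0.4012·log₂(0.4012/0.0759) = 0.96374
  P(4)·log₂(P(4)/Q(4)) = 0.3694·log₂(0.3694/0.6223) = -0.27795
  P(5)·log₂(P(5)/Q(5)) = 0.1222·log₂(0.1222/0.0951) = 0.04420

D_KL(P||Q) = 0.04302 - 0.05168 + 0.96374 - 0.27795 + 0.04420 = 0.72133 ≈ 0.7213 bits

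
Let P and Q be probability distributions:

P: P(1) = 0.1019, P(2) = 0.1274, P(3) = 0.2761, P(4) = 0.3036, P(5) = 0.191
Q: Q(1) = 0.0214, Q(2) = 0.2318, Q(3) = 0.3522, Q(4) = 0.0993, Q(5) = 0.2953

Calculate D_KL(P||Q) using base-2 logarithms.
0.3919 bits

D_KL(P||Q) = Σ P(x) log₂(P(x)/Q(x))

Computing term by term:
  P(1)·log₂(P(1)/Q(1)) = 0.1019·log₂(0.1019/0.0214) = 0.22942
  P(2)·log₂(P(2)/Q(2)) = 0.1274·log₂(0.1274/0.2318) = -0.11001
  P(3)·log₂(P(3)/Q(3)) = 0.2761·log₂(0.2761/0.3522) = -0.09697
  P(4)·log₂(P(4)/Q(4)) = 0.3036·log₂(0.3036/0.0993) = 0.48950
  P(5)·log₂(P(5)/Q(5)) = 0.191·log₂(0.191/0.2953) = -0.12006

D_KL(P||Q) = 0.22942 - 0.11001 - 0.09697 + 0.48950 - 0.12006 = 0.39188 ≈ 0.3919 bits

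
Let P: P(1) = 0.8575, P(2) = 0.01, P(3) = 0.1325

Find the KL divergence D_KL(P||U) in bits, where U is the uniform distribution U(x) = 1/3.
0.9420 bits

U(i) = 1/3 for all i

D_KL(P||U) = Σ P(x) log₂(P(x) / (1/3))
           = Σ P(x) log₂(P(x)) + log₂(3)
           = log₂(3) - H(P)

H(P) = -Σ P(x) log₂(P(x)):
  -P(1)·log₂(P(1)) = -(0.8575)·log₂(0.8575) = 0.19019
  -P(2)·log₂(P(2)) = -(0.01)·log₂(0.01) = 0.06644
  -P(3)·log₂(P(3)) = -(0.1325)·log₂(0.1325) = 0.38636
H(P) = 0.19019 + 0.06644 + 0.38636 = 0.64299 bits

log₂(3) = 1.58496 bits

D_KL(P||U) = 1.58496 - 0.64299 = 0.94197 ≈ 0.9420 bits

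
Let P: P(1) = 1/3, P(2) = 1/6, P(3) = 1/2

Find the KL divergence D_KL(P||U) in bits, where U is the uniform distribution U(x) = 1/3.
0.1258 bits

U(i) = 1/3 for all i

D_KL(P||U) = Σ P(x) log₂(P(x) / (1/3))
           = Σ P(x) log₂(P(x)) + log₂(3)
           = log₂(3) - H(P)

H(P) = -Σ P(x) log₂(P(x)):
  -P(1)·log₂(P(1)) = -(1/3)·log₂(1/3) = 0.52832
  -P(2)·log₂(P(2)) = -(1/6)·log₂(1/6) = 0.43083
  -P(3)·log₂(P(3)) = -(1/2)·log₂(1/2) = 0.50000
H(P) = 0.52832 + 0.43083 + 0.50000 = 1.45915 bits

log₂(3) = 1.58496 bits

D_KL(P||U) = 1.58496 - 1.45915 = 0.12581 ≈ 0.1258 bits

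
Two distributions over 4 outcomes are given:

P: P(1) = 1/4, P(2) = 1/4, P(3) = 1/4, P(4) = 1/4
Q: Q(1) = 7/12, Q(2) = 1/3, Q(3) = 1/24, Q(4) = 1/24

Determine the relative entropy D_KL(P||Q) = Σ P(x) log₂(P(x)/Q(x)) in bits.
0.8831 bits

D_KL(P||Q) = Σ P(x) log₂(P(x)/Q(x))

Computing term by term:
  P(1)·log₂(P(1)/Q(1)) = (1/4)·log₂((1/4)/(7/12)) = -0.30560
  P(2)·log₂(P(2)/Q(2)) = (1/4)·log₂((1/4)/(1/3)) = -0.10376
  P(3)·log₂(P(3)/Q(3)) = (1/4)·log₂((1/4)/(1/24)) = 0.64624
  P(4)·log₂(P(4)/Q(4)) = (1/4)·log₂((1/4)/(1/24)) = 0.64624

D_KL(P||Q) = -0.30560 - 0.10376 + 0.64624 + 0.64624 = 0.88312 ≈ 0.8831 bits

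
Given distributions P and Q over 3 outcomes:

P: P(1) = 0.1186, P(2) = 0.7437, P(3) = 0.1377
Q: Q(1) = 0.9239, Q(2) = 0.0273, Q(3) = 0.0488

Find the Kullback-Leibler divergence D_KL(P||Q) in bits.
3.4006 bits

D_KL(P||Q) = Σ P(x) log₂(P(x)/Q(x))

Computing term by term:
  P(1)·log₂(P(1)/Q(1)) = 0.1186·log₂(0.1186/0.9239) = -0.35125
  P(2)·log₂(P(2)/Q(2)) = 0.7437·log₂(0.7437/0.0273) = 3.54577
  P(3)·log₂(P(3)/Q(3)) = 0.1377·log₂(0.1377/0.0488) = 0.20608

D_KL(P||Q) = -0.35125 + 3.54577 + 0.20608 = 3.40060 ≈ 3.4006 bits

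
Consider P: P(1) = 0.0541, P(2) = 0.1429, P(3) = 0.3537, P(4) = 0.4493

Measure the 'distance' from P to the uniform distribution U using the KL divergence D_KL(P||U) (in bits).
0.3223 bits

U(i) = 1/4 for all i

D_KL(P||U) = Σ P(x) log₂(P(x) / (1/4))
           = Σ P(x) log₂(P(x)) + log₂(4)
           = log₂(4) - H(P)

H(P) = -Σ P(x) log₂(P(x)):
  -P(1)·log₂(P(1)) = -(0.0541)·log₂(0.0541) = 0.22767
  -P(2)·log₂(P(2)) = -(0.1429)·log₂(0.1429) = 0.40111
  -P(3)·log₂(P(3)) = -(0.3537)·log₂(0.3537) = 0.53034
  -P(4)·log₂(P(4)) = -(0.4493)·log₂(0.4493) = 0.51860
H(P) = 0.22767 + 0.40111 + 0.53034 + 0.51860 = 1.67772 bits

log₂(4) = 2.00000 bits

D_KL(P||U) = 2.00000 - 1.67772 = 0.32228 ≈ 0.3223 bits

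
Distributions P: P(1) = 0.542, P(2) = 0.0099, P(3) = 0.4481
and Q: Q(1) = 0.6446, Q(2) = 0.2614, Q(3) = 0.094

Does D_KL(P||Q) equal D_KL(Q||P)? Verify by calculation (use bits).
D_KL(P||Q) = 0.8273 bits, D_KL(Q||P) = 1.1839 bits. No — D_KL(P||Q) ≠ D_KL(Q||P) for this pair.

D_KL(P||Q) = Σ P(x) log₂(P(x)/Q(x))

Computing term by term:
  P(1)·log₂(P(1)/Q(1)) = 0.542·log₂(0.542/0.6446) = -0.13556
  P(2)·log₂(P(2)/Q(2)) = 0.0099·log₂(0.0099/0.2614) = -0.04675
  P(3)·log₂(P(3)/Q(3)) = 0.4481·log₂(0.4481/0.094) = 1.00961

D_KL(P||Q) = -0.13556 - 0.04675 + 1.00961 = 0.82730 ≈ 0.8273 bits

D_KL(Q||P) = Σ Q(x) log₂(Q(x)/P(x))

Computing term by term:
  Q(1)·log₂(Q(1)/P(1)) = 0.6446·log₂(0.6446/0.542) = 0.16122
  Q(2)·log₂(Q(2)/P(2)) = 0.2614·log₂(0.2614/0.0099) = 1.23451
  Q(3)·log₂(Q(3)/P(3)) = 0.094·log₂(0.094/0.4481) = -0.21179

D_KL(Q||P) = 0.16122 + 1.23451 - 0.21179 = 1.18394 ≈ 1.1839 bits

These are NOT equal (difference: 0.3566 bits). KL divergence is asymmetric: D_KL(P||Q) ≠ D_KL(Q||P) in general.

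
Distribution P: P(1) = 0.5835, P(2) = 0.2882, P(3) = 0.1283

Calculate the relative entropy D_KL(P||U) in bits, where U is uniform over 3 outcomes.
0.2341 bits

U(i) = 1/3 for all i

D_KL(P||U) = Σ P(x) log₂(P(x) / (1/3))
           = Σ P(x) log₂(P(x)) + log₂(3)
           = log₂(3) - H(P)

H(P) = -Σ P(x) log₂(P(x)):
  -P(1)·log₂(P(1)) = -(0.5835)·log₂(0.5835) = 0.45349
  -P(2)·log₂(P(2)) = -(0.2882)·log₂(0.2882) = 0.51728
  -P(3)·log₂(P(3)) = -(0.1283)·log₂(0.1283) = 0.38008
H(P) = 0.45349 + 0.51728 + 0.38008 = 1.35085 bits

log₂(3) = 1.58496 bits

D_KL(P||U) = 1.58496 - 1.35085 = 0.23411 ≈ 0.2341 bits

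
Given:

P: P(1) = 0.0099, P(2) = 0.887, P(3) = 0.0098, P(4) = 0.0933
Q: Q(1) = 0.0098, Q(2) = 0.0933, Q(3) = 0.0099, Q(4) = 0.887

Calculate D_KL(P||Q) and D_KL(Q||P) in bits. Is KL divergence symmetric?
D_KL(P||Q) = 2.5787 bits, D_KL(Q||P) = 2.5787 bits. The two values coincide for this particular pair, but no — KL divergence is not symmetric in general.

D_KL(P||Q) = Σ P(x) log₂(P(x)/Q(x))

Computing term by term:
  P(1)·log₂(P(1)/Q(1)) = 0.0099·log₂(0.0099/0.0098) = 0.00015
  P(2)·log₂(P(2)/Q(2)) = 0.887·log₂(0.887/0.0933) = 2.88185
  P(3)·log₂(P(3)/Q(3)) = 0.0098·log₂(0.0098/0.0099) = -0.00014
  P(4)·log₂(P(4)/Q(4)) = 0.0933·log₂(0.0933/0.887) = -0.30313

D_KL(P||Q) = 0.00015 + 2.88185 - 0.00014 - 0.30313 = 2.57873 ≈ 2.5787 bits

D_KL(Q||P) = Σ Q(x) log₂(Q(x)/P(x))

Computing term by term:
  Q(1)·log₂(Q(1)/P(1)) = 0.0098·log₂(0.0098/0.0099) = -0.00014
  Q(2)·log₂(Q(2)/P(2)) = 0.0933·log₂(0.0933/0.887) = -0.30313
  Q(3)·log₂(Q(3)/P(3)) = 0.0099·log₂(0.0099/0.0098) = 0.00015
  Q(4)·log₂(Q(4)/P(4)) = 0.887·log₂(0.887/0.0933) = 2.88185

D_KL(Q||P) = -0.00014 - 0.30313 + 0.00015 + 2.88185 = 2.57873 ≈ 2.5787 bits

These ARE equal here. Q is P with outcomes relabeled (Q(1) = P(3), Q(2) = P(4), Q(3) = P(1), Q(4) = P(2)) by a relabeling that is its own inverse, so the two sums contain exactly the same terms in a different order. This is a special case — KL divergence is not symmetric in general: D_KL(P||Q) ≠ D_KL(Q||P) for most P, Q.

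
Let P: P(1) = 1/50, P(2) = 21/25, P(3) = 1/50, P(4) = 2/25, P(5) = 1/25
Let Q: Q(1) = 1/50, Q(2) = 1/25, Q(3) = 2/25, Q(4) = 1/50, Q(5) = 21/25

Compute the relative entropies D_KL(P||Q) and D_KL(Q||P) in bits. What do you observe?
D_KL(P||Q) = 3.6339 bits, D_KL(Q||P) = 3.6339 bits. The two directions give the same value here, because Q is a self-inverse relabeling of P; in general KL divergence is asymmetric.

D_KL(P||Q) = Σ P(x) log₂(P(x)/Q(x))

Computing term by term:
  P(1)·log₂(P(1)/Q(1)) = (1/50)·log₂((1/50)/(1/50)) = 0.00000
  P(2)·log₂(P(2)/Q(2)) = (21/25)·log₂((21/25)/(1/25)) = 3.68955
  P(3)·log₂(P(3)/Q(3)) = (1/50)·log₂((1/50)/(2/25)) = -0.04000
  P(4)·log₂(P(4)/Q(4)) = (2/25)·log₂((2/25)/(1/50)) = 0.16000
  P(5)·log₂(P(5)/Q(5)) = (1/25)·log₂((1/25)/(21/25)) = -0.17569

D_KL(P||Q) = 0.00000 + 3.68955 - 0.04000 + 0.16000 - 0.17569 = 3.63386 ≈ 3.6339 bits

D_KL(Q||P) = Σ Q(x) log₂(Q(x)/P(x))

Computing term by term:
  Q(1)·log₂(Q(1)/P(1)) = (1/50)·log₂((1/50)/(1/50)) = 0.00000
  Q(2)·log₂(Q(2)/P(2)) = (1/25)·log₂((1/25)/(21/25)) = -0.17569
  Q(3)·log₂(Q(3)/P(3)) = (2/25)·log₂((2/25)/(1/50)) = 0.16000
  Q(4)·log₂(Q(4)/P(4)) = (1/50)·log₂((1/50)/(2/25)) = -0.04000
  Q(5)·log₂(Q(5)/P(5)) = (21/25)·log₂((21/25)/(1/25)) = 3.68955

D_KL(Q||P) = 0.00000 - 0.17569 + 0.16000 - 0.04000 + 3.68955 = 3.63386 ≈ 3.6339 bits

These ARE equal here. Q is P with outcomes relabeled (Q(2) = P(5), Q(3) = P(4), Q(4) = P(3), Q(5) = P(2)) by a relabeling that is its own inverse, so the two sums contain exactly the same terms in a different order. This is a special case — KL divergence is not symmetric in general: D_KL(P||Q) ≠ D_KL(Q||P) for most P, Q.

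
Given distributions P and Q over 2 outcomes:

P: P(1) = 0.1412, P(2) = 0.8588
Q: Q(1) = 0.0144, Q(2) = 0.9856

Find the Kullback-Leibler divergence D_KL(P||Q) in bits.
0.2944 bits

D_KL(P||Q) = Σ P(x) log₂(P(x)/Q(x))

Computing term by term:
  P(1)·log₂(P(1)/Q(1)) = 0.1412·log₂(0.1412/0.0144) = 0.46506
  P(2)·log₂(P(2)/Q(2)) = 0.8588·log₂(0.8588/0.9856) = -0.17063

D_KL(P||Q) = 0.46506 - 0.17063 = 0.29443 ≈ 0.2944 bits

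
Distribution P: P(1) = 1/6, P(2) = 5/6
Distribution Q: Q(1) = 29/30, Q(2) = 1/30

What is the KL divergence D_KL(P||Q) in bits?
3.4472 bits

D_KL(P||Q) = Σ P(x) log₂(P(x)/Q(x))

Computing term by term:
  P(1)·log₂(P(1)/Q(1)) = (1/6)·log₂((1/6)/(29/30)) = -0.42268
  P(2)·log₂(P(2)/Q(2)) = (5/6)·log₂((5/6)/(1/30)) = 3.86988

D_KL(P||Q) = -0.42268 + 3.86988 = 3.44720 ≈ 3.4472 bits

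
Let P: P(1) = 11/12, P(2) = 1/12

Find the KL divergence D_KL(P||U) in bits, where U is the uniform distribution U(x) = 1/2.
0.5862 bits

U(i) = 1/2 for all i

D_KL(P||U) = Σ P(x) log₂(P(x) / (1/2))
           = Σ P(x) log₂(P(x)) + log₂(2)
           = log₂(2) - H(P)

H(P) = -Σ P(x) log₂(P(x)):
  -P(1)·log₂(P(1)) = -(11/12)·log₂(11/12) = 0.11507
  -P(2)·log₂(P(2)) = -(1/12)·log₂(1/12) = 0.29875
H(P) = 0.11507 + 0.29875 = 0.41382 bits

log₂(2) = 1.00000 bits

D_KL(P||U) = 1.00000 - 0.41382 = 0.58618 ≈ 0.5862 bits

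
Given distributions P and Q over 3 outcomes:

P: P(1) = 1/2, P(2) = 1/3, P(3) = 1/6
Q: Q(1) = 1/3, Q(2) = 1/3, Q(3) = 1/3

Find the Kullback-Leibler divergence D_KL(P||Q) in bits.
0.1258 bits

D_KL(P||Q) = Σ P(x) log₂(P(x)/Q(x))

Computing term by term:
  P(1)·log₂(P(1)/Q(1)) = (1/2)·log₂((1/2)/(1/3)) = 0.29248
  P(2)·log₂(P(2)/Q(2)) = (1/3)·log₂((1/3)/(1/3)) = 0.00000
  P(3)·log₂(P(3)/Q(3)) = (1/6)·log₂((1/6)/(1/3)) = -0.16667

D_KL(P||Q) = 0.29248 + 0.00000 - 0.16667 = 0.12581 ≈ 0.1258 bits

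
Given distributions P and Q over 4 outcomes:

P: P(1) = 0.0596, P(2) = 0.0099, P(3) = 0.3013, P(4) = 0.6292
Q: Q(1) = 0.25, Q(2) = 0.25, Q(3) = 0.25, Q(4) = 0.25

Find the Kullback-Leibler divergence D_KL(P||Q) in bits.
0.7496 bits

D_KL(P||Q) = Σ P(x) log₂(P(x)/Q(x))

Computing term by term:
  P(1)·log₂(P(1)/Q(1)) = 0.0596·log₂(0.0596/0.25) = -0.12329
  P(2)·log₂(P(2)/Q(2)) = 0.0099·log₂(0.0099/0.25) = -0.04612
  P(3)·log₂(P(3)/Q(3)) = 0.3013·log₂(0.3013/0.25) = 0.08113
  P(4)·log₂(P(4)/Q(4)) = 0.6292·log₂(0.6292/0.25) = 0.83784

D_KL(P||Q) = -0.12329 - 0.04612 + 0.08113 + 0.83784 = 0.74956 ≈ 0.7496 bits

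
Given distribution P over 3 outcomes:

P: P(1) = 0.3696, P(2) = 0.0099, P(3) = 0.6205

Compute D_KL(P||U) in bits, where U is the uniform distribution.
0.5611 bits

U(i) = 1/3 for all i

D_KL(P||U) = Σ P(x) log₂(P(x) / (1/3))
           = Σ P(x) log₂(P(x)) + log₂(3)
           = log₂(3) - H(P)

H(P) = -Σ P(x) log₂(P(x)):
  -P(1)·log₂(P(1)) = -(0.3696)·log₂(0.3696) = 0.53073
  -P(2)·log₂(P(2)) = -(0.0099)·log₂(0.0099) = 0.06592
  -P(3)·log₂(P(3)) = -(0.6205)·log₂(0.6205) = 0.42721
H(P) = 0.53073 + 0.06592 + 0.42721 = 1.02386 bits

log₂(3) = 1.58496 bits

D_KL(P||U) = 1.58496 - 1.02386 = 0.56110 ≈ 0.5611 bits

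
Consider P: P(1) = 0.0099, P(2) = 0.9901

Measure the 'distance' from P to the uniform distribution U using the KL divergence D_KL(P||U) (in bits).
0.9199 bits

U(i) = 1/2 for all i

D_KL(P||U) = Σ P(x) log₂(P(x) / (1/2))
           = Σ P(x) log₂(P(x)) + log₂(2)
           = log₂(2) - H(P)

H(P) = -Σ P(x) log₂(P(x)):
  -P(1)·log₂(P(1)) = -(0.0099)·log₂(0.0099) = 0.06592
  -P(2)·log₂(P(2)) = -(0.9901)·log₂(0.9901) = 0.01421
H(P) = 0.06592 + 0.01421 = 0.08013 bits

log₂(2) = 1.00000 bits

D_KL(P||U) = 1.00000 - 0.08013 = 0.91987 ≈ 0.9199 bits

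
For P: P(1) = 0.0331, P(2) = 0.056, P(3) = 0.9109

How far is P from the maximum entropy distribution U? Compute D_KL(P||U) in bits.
1.0667 bits

U(i) = 1/3 for all i

D_KL(P||U) = Σ P(x) log₂(P(x) / (1/3))
           = Σ P(x) log₂(P(x)) + log₂(3)
           = log₂(3) - H(P)

H(P) = -Σ P(x) log₂(P(x)):
  -P(1)·log₂(P(1)) = -(0.0331)·log₂(0.0331) = 0.16275
  -P(2)·log₂(P(2)) = -(0.056)·log₂(0.056) = 0.23287
  -P(3)·log₂(P(3)) = -(0.9109)·log₂(0.9109) = 0.12264
H(P) = 0.16275 + 0.23287 + 0.12264 = 0.51826 bits

log₂(3) = 1.58496 bits

D_KL(P||U) = 1.58496 - 0.51826 = 1.06670 ≈ 1.0667 bits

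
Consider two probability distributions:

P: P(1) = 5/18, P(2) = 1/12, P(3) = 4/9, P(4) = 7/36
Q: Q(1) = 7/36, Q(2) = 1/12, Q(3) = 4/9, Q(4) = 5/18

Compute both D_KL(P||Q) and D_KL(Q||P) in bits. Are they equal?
D_KL(P||Q) = 0.0429 bits, D_KL(Q||P) = 0.0429 bits. Yes, in this case they are equal (although KL divergence is not symmetric in general).

D_KL(P||Q) = Σ P(x) log₂(P(x)/Q(x))

Computing term by term:
  P(1)·log₂(P(1)/Q(1)) = (5/18)·log₂((5/18)/(7/36)) = 0.14294
  P(2)·log₂(P(2)/Q(2)) = (1/12)·log₂((1/12)/(1/12)) = 0.00000
  P(3)·log₂(P(3)/Q(3)) = (4/9)·log₂((4/9)/(4/9)) = 0.00000
  P(4)·log₂(P(4)/Q(4)) = (7/36)·log₂((7/36)/(5/18)) = -0.10006

D_KL(P||Q) = 0.14294 + 0.00000 + 0.00000 - 0.10006 = 0.04288 ≈ 0.0429 bits

D_KL(Q||P) = Σ Q(x) log₂(Q(x)/P(x))

Computing term by term:
  Q(1)·log₂(Q(1)/P(1)) = (7/36)·log₂((7/36)/(5/18)) = -0.10006
  Q(2)·log₂(Q(2)/P(2)) = (1/12)·log₂((1/12)/(1/12)) = 0.00000
  Q(3)·log₂(Q(3)/P(3)) = (4/9)·log₂((4/9)/(4/9)) = 0.00000
  Q(4)·log₂(Q(4)/P(4)) = (5/18)·log₂((5/18)/(7/36)) = 0.14294

D_KL(Q||P) = -0.10006 + 0.00000 + 0.00000 + 0.14294 = 0.04288 ≈ 0.0429 bits

These ARE equal here. Q is P with outcomes relabeled (Q(1) = P(4), Q(4) = P(1)) by a relabeling that is its own inverse, so the two sums contain exactly the same terms in a different order. This is a special case — KL divergence is not symmetric in general: D_KL(P||Q) ≠ D_KL(Q||P) for most P, Q.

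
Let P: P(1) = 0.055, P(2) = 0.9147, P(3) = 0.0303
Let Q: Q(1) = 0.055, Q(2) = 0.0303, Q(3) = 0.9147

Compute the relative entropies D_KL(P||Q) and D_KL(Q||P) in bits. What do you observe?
D_KL(P||Q) = 4.3476 bits, D_KL(Q||P) = 4.3476 bits. The two directions give the same value here, because Q is a self-inverse relabeling of P; in general KL divergence is asymmetric.

D_KL(P||Q) = Σ P(x) log₂(P(x)/Q(x))

Computing term by term:
  P(1)·log₂(P(1)/Q(1)) = 0.055·log₂(0.055/0.055) = 0.00000
  P(2)·log₂(P(2)/Q(2)) = 0.9147·log₂(0.9147/0.0303) = 4.49658
  P(3)·log₂(P(3)/Q(3)) = 0.0303·log₂(0.0303/0.9147) = -0.14895

D_KL(P||Q) = 0.00000 + 4.49658 - 0.14895 = 4.34763 ≈ 4.3476 bits

D_KL(Q||P) = Σ Q(x) log₂(Q(x)/P(x))

Computing term by term:
  Q(1)·log₂(Q(1)/P(1)) = 0.055·log₂(0.055/0.055) = 0.00000
  Q(2)·log₂(Q(2)/P(2)) = 0.0303·log₂(0.0303/0.9147) = -0.14895
  Q(3)·log₂(Q(3)/P(3)) = 0.9147·log₂(0.9147/0.0303) = 4.49658

D_KL(Q||P) = 0.00000 - 0.14895 + 4.49658 = 4.34763 ≈ 4.3476 bits

These ARE equal here. Q is P with outcomes relabeled (Q(2) = P(3), Q(3) = P(2)) by a relabeling that is its own inverse, so the two sums contain exactly the same terms in a different order. This is a special case — KL divergence is not symmetric in general: D_KL(P||Q) ≠ D_KL(Q||P) for most P, Q.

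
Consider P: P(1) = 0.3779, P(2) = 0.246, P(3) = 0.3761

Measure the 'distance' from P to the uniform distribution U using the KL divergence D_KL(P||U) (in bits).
0.0261 bits

U(i) = 1/3 for all i

D_KL(P||U) = Σ P(x) log₂(P(x) / (1/3))
           = Σ P(x) log₂(P(x)) + log₂(3)
           = log₂(3) - H(P)

H(P) = -Σ P(x) log₂(P(x)):
  -P(1)·log₂(P(1)) = -(0.3779)·log₂(0.3779) = 0.53054
  -P(2)·log₂(P(2)) = -(0.246)·log₂(0.246) = 0.49772
  -P(3)·log₂(P(3)) = -(0.3761)·log₂(0.3761) = 0.53061
H(P) = 0.53054 + 0.49772 + 0.53061 = 1.55887 bits

log₂(3) = 1.58496 bits

D_KL(P||U) = 1.58496 - 1.55887 = 0.02609 ≈ 0.0261 bits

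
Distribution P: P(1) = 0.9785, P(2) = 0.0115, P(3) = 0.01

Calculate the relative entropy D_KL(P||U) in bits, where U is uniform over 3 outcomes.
1.4138 bits

U(i) = 1/3 for all i

D_KL(P||U) = Σ P(x) log₂(P(x) / (1/3))
           = Σ P(x) log₂(P(x)) + log₂(3)
           = log₂(3) - H(P)

H(P) = -Σ P(x) log₂(P(x)):
  -P(1)·log₂(P(1)) = -(0.9785)·log₂(0.9785) = 0.03068
  -P(2)·log₂(P(2)) = -(0.0115)·log₂(0.0115) = 0.07409
  -P(3)·log₂(P(3)) = -(0.01)·log₂(0.01) = 0.06644
H(P) = 0.03068 + 0.07409 + 0.06644 = 0.17121 bits

log₂(3) = 1.58496 bits

D_KL(P||U) = 1.58496 - 0.17121 = 1.41375 ≈ 1.4138 bits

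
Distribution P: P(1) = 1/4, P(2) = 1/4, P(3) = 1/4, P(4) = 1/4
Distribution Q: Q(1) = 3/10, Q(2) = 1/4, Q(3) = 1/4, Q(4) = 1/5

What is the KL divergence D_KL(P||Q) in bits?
0.0147 bits

D_KL(P||Q) = Σ P(x) log₂(P(x)/Q(x))

Computing term by term:
  P(1)·log₂(P(1)/Q(1)) = (1/4)·log₂((1/4)/(3/10)) = -0.06576
  P(2)·log₂(P(2)/Q(2)) = (1/4)·log₂((1/4)/(1/4)) = 0.00000
  P(3)·log₂(P(3)/Q(3)) = (1/4)·log₂((1/4)/(1/4)) = 0.00000
  P(4)·log₂(P(4)/Q(4)) = (1/4)·log₂((1/4)/(1/5)) = 0.08048

D_KL(P||Q) = -0.06576 + 0.00000 + 0.00000 + 0.08048 = 0.01472 ≈ 0.0147 bits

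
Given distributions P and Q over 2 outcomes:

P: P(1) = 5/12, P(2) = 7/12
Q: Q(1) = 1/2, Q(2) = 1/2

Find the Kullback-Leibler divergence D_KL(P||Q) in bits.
0.0201 bits

D_KL(P||Q) = Σ P(x) log₂(P(x)/Q(x))

Computing term by term:
  P(1)·log₂(P(1)/Q(1)) = (5/12)·log₂((5/12)/(1/2)) = -0.10960
  P(2)·log₂(P(2)/Q(2)) = (7/12)·log₂((7/12)/(1/2)) = 0.12973

D_KL(P||Q) = -0.10960 + 0.12973 = 0.02013 ≈ 0.0201 bits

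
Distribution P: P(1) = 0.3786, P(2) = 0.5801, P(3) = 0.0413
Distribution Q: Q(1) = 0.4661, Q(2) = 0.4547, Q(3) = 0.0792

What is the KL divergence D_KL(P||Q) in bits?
0.0515 bits

D_KL(P||Q) = Σ P(x) log₂(P(x)/Q(x))

Computing term by term:
  P(1)·log₂(P(1)/Q(1)) = 0.3786·log₂(0.3786/0.4661) = -0.11357
  P(2)·log₂(P(2)/Q(2)) = 0.5801·log₂(0.5801/0.4547) = 0.20384
  P(3)·log₂(P(3)/Q(3)) = 0.0413·log₂(0.0413/0.0792) = -0.03880

D_KL(P||Q) = -0.11357 + 0.20384 - 0.03880 = 0.05147 ≈ 0.0515 bits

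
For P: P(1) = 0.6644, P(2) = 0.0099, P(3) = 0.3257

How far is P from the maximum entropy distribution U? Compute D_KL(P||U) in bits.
0.6000 bits

U(i) = 1/3 for all i

D_KL(P||U) = Σ P(x) log₂(P(x) / (1/3))
           = Σ P(x) log₂(P(x)) + log₂(3)
           = log₂(3) - H(P)

H(P) = -Σ P(x) log₂(P(x)):
  -P(1)·log₂(P(1)) = -(0.6644)·log₂(0.6644) = 0.39191
  -P(2)·log₂(P(2)) = -(0.0099)·log₂(0.0099) = 0.06592
  -P(3)·log₂(P(3)) = -(0.3257)·log₂(0.3257) = 0.52711
H(P) = 0.39191 + 0.06592 + 0.52711 = 0.98494 bits

log₂(3) = 1.58496 bits

D_KL(P||U) = 1.58496 - 0.98494 = 0.60002 ≈ 0.6000 bits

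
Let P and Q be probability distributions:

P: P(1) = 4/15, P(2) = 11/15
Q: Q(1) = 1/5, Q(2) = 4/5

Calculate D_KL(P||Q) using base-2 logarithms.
0.0186 bits

D_KL(P||Q) = Σ P(x) log₂(P(x)/Q(x))

Computing term by term:
  P(1)·log₂(P(1)/Q(1)) = (4/15)·log₂((4/15)/(1/5)) = 0.11068
  P(2)·log₂(P(2)/Q(2)) = (11/15)·log₂((11/15)/(4/5)) = -0.09206

D_KL(P||Q) = 0.11068 - 0.09206 = 0.01862 ≈ 0.0186 bits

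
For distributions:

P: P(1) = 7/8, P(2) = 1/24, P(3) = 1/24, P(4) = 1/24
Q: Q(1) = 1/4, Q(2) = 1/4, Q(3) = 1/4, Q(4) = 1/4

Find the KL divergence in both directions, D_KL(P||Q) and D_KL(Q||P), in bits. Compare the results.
D_KL(P||Q) = 1.2583 bits, D_KL(Q||P) = 1.4869 bits. D_KL(Q||P) is larger than D_KL(P||Q) by 0.2286 bits; the two directions differ.

D_KL(P||Q) = Σ P(x) log₂(P(x)/Q(x))

Computing term by term:
  P(1)·log₂(P(1)/Q(1)) = (7/8)·log₂((7/8)/(1/4)) = 1.58144
  P(2)·log₂(P(2)/Q(2)) = (1/24)·log₂((1/24)/(1/4)) = -0.10771
  P(3)·log₂(P(3)/Q(3)) = (1/24)·log₂((1/24)/(1/4)) = -0.10771
  P(4)·log₂(P(4)/Q(4)) = (1/24)·log₂((1/24)/(1/4)) = -0.10771

D_KL(P||Q) = 1.58144 - 0.10771 - 0.10771 - 0.10771 = 1.25831 ≈ 1.2583 bits

D_KL(Q||P) = Σ Q(x) log₂(Q(x)/P(x))

Computing term by term:
  Q(1)·log₂(Q(1)/P(1)) = (1/4)·log₂((1/4)/(7/8)) = -0.45184
  Q(2)·log₂(Q(2)/P(2)) = (1/4)·log₂((1/4)/(1/24)) = 0.64624
  Q(3)·log₂(Q(3)/P(3)) = (1/4)·log₂((1/4)/(1/24)) = 0.64624
  Q(4)·log₂(Q(4)/P(4)) = (1/4)·log₂((1/4)/(1/24)) = 0.64624

D_KL(Q||P) = -0.45184 + 0.64624 + 0.64624 + 0.64624 = 1.48688 ≈ 1.4869 bits

These are NOT equal (difference: 0.2286 bits). KL divergence is asymmetric: D_KL(P||Q) ≠ D_KL(Q||P) in general.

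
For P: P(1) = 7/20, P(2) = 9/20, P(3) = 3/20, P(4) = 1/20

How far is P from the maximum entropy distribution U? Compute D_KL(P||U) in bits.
0.3249 bits

U(i) = 1/4 for all i

D_KL(P||U) = Σ P(x) log₂(P(x) / (1/4))
           = Σ P(x) log₂(P(x)) + log₂(4)
           = log₂(4) - H(P)

H(P) = -Σ P(x) log₂(P(x)):
  -P(1)·log₂(P(1)) = -(7/20)·log₂(7/20) = 0.53010
  -P(2)·log₂(P(2)) = -(9/20)·log₂(9/20) = 0.51840
  -P(3)·log₂(P(3)) = -(3/20)·log₂(3/20) = 0.41054
  -P(4)·log₂(P(4)) = -(1/20)·log₂(1/20) = 0.21610
H(P) = 0.53010 + 0.51840 + 0.41054 + 0.21610 = 1.67514 bits

log₂(4) = 2.00000 bits

D_KL(P||U) = 2.00000 - 1.67514 = 0.32486 ≈ 0.3249 bits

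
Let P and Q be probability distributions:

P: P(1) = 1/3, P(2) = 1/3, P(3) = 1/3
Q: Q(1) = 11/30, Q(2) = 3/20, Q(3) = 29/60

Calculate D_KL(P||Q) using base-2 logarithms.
0.1595 bits

D_KL(P||Q) = Σ P(x) log₂(P(x)/Q(x))

Computing term by term:
  P(1)·log₂(P(1)/Q(1)) = (1/3)·log₂((1/3)/(11/30)) = -0.04583
  P(2)·log₂(P(2)/Q(2)) = (1/3)·log₂((1/3)/(3/20)) = 0.38400
  P(3)·log₂(P(3)/Q(3)) = (1/3)·log₂((1/3)/(29/60)) = -0.17868

D_KL(P||Q) = -0.04583 + 0.38400 - 0.17868 = 0.15949 ≈ 0.1595 bits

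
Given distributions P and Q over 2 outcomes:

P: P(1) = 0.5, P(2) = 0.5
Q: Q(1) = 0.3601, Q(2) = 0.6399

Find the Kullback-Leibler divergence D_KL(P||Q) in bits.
0.0588 bits

D_KL(P||Q) = Σ P(x) log₂(P(x)/Q(x))

Computing term by term:
  P(1)·log₂(P(1)/Q(1)) = 0.5·log₂(0.5/0.3601) = 0.23677
  P(2)·log₂(P(2)/Q(2)) = 0.5·log₂(0.5/0.6399) = -0.17796

D_KL(P||Q) = 0.23677 - 0.17796 = 0.05881 ≈ 0.0588 bits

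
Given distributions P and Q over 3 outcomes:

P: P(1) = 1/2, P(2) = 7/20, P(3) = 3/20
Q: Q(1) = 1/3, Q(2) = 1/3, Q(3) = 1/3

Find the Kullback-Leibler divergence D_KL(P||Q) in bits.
0.1443 bits

D_KL(P||Q) = Σ P(x) log₂(P(x)/Q(x))

Computing term by term:
  P(1)·log₂(P(1)/Q(1)) = (1/2)·log₂((1/2)/(1/3)) = 0.29248
  P(2)·log₂(P(2)/Q(2)) = (7/20)·log₂((7/20)/(1/3)) = 0.02464
  P(3)·log₂(P(3)/Q(3)) = (3/20)·log₂((3/20)/(1/3)) = -0.17280

D_KL(P||Q) = 0.29248 + 0.02464 - 0.17280 = 0.14432 ≈ 0.1443 bits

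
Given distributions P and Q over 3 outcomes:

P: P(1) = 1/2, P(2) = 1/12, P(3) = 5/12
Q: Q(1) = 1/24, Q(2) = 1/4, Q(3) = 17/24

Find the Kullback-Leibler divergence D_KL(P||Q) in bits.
1.3414 bits

D_KL(P||Q) = Σ P(x) log₂(P(x)/Q(x))

Computing term by term:
  P(1)·log₂(P(1)/Q(1)) = (1/2)·log₂((1/2)/(1/24)) = 1.79248
  P(2)·log₂(P(2)/Q(2)) = (1/12)·log₂((1/12)/(1/4)) = -0.13208
  P(3)·log₂(P(3)/Q(3)) = (5/12)·log₂((5/12)/(17/24)) = -0.31897

D_KL(P||Q) = 1.79248 - 0.13208 - 0.31897 = 1.34143 ≈ 1.3414 bits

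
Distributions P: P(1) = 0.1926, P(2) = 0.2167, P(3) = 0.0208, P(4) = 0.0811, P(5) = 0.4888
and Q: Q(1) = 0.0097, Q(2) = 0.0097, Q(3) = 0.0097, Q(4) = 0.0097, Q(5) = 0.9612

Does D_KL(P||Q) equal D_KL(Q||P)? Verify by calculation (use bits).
D_KL(P||Q) = 1.5960 bits, D_KL(Q||P) = 0.8121 bits. No — D_KL(P||Q) ≠ D_KL(Q||P) for this pair.

D_KL(P||Q) = Σ P(x) log₂(P(x)/Q(x))

Computing term by term:
  P(1)·log₂(P(1)/Q(1)) = 0.1926·log₂(0.1926/0.0097) = 0.83039
  P(2)·log₂(P(2)/Q(2)) = 0.2167·log₂(0.2167/0.0097) = 0.97116
  P(3)·log₂(P(3)/Q(3)) = 0.0208·log₂(0.0208/0.0097) = 0.02289
  P(4)·log₂(P(4)/Q(4)) = 0.0811·log₂(0.0811/0.0097) = 0.24846
  P(5)·log₂(P(5)/Q(5)) = 0.4888·log₂(0.4888/0.9612) = -0.47687

D_KL(P||Q) = 0.83039 + 0.97116 + 0.02289 + 0.24846 - 0.47687 = 1.59603 ≈ 1.5960 bits

D_KL(Q||P) = Σ Q(x) log₂(Q(x)/P(x))

Computing term by term:
  Q(1)·log₂(Q(1)/P(1)) = 0.0097·log₂(0.0097/0.1926) = -0.04182
  Q(2)·log₂(Q(2)/P(2)) = 0.0097·log₂(0.0097/0.2167) = -0.04347
  Q(3)·log₂(Q(3)/P(3)) = 0.0097·log₂(0.0097/0.0208) = -0.01068
  Q(4)·log₂(Q(4)/P(4)) = 0.0097·log₂(0.0097/0.0811) = -0.02972
  Q(5)·log₂(Q(5)/P(5)) = 0.9612·log₂(0.9612/0.4888) = 0.93774

D_KL(Q||P) = -0.04182 - 0.04347 - 0.01068 - 0.02972 + 0.93774 = 0.81205 ≈ 0.8121 bits

These are NOT equal (difference: 0.7839 bits). KL divergence is asymmetric: D_KL(P||Q) ≠ D_KL(Q||P) in general.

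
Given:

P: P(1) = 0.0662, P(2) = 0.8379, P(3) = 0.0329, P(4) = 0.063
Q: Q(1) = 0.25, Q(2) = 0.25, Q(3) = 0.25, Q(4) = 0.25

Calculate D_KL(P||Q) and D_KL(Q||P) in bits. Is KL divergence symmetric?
D_KL(P||Q) = 1.1136 bits, D_KL(Q||P) = 1.2716 bits. No, KL divergence is not symmetric.

D_KL(P||Q) = Σ P(x) log₂(P(x)/Q(x))

Computing term by term:
  P(1)·log₂(P(1)/Q(1)) = 0.0662·log₂(0.0662/0.25) = -0.12691
  P(2)·log₂(P(2)/Q(2)) = 0.8379·log₂(0.8379/0.25) = 1.46201
  P(3)·log₂(P(3)/Q(3)) = 0.0329·log₂(0.0329/0.25) = -0.09626
  P(4)·log₂(P(4)/Q(4)) = 0.063·log₂(0.063/0.25) = -0.12528

D_KL(P||Q) = -0.12691 + 1.46201 - 0.09626 - 0.12528 = 1.11356 ≈ 1.1136 bits

D_KL(Q||P) = Σ Q(x) log₂(Q(x)/P(x))

Computing term by term:
  Q(1)·log₂(Q(1)/P(1)) = 0.25·log₂(0.25/0.0662) = 0.47926
  Q(2)·log₂(Q(2)/P(2)) = 0.25·log₂(0.25/0.8379) = -0.43621
  Q(3)·log₂(Q(3)/P(3)) = 0.25·log₂(0.25/0.0329) = 0.73144
  Q(4)·log₂(Q(4)/P(4)) = 0.25·log₂(0.25/0.063) = 0.49713

D_KL(Q||P) = 0.47926 - 0.43621 + 0.73144 + 0.49713 = 1.27162 ≈ 1.2716 bits

These are NOT equal (difference: 0.1580 bits). KL divergence is asymmetric: D_KL(P||Q) ≠ D_KL(Q||P) in general.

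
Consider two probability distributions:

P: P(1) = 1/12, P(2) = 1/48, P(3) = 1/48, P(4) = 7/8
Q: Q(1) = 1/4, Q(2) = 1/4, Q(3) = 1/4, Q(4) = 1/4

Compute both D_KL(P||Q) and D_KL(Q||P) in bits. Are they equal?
D_KL(P||Q) = 1.3000 bits, D_KL(Q||P) = 1.7369 bits. No, they are not equal.

D_KL(P||Q) = Σ P(x) log₂(P(x)/Q(x))

Computing term by term:
  P(1)·log₂(P(1)/Q(1)) = (1/12)·log₂((1/12)/(1/4)) = -0.13208
  P(2)·log₂(P(2)/Q(2)) = (1/48)·log₂((1/48)/(1/4)) = -0.07469
  P(3)·log₂(P(3)/Q(3)) = (1/48)·log₂((1/48)/(1/4)) = -0.07469
  P(4)·log₂(P(4)/Q(4)) = (7/8)·log₂((7/8)/(1/4)) = 1.58144

D_KL(P||Q) = -0.13208 - 0.07469 - 0.07469 + 1.58144 = 1.29998 ≈ 1.3000 bits

D_KL(Q||P) = Σ Q(x) log₂(Q(x)/P(x))

Computing term by term:
  Q(1)·log₂(Q(1)/P(1)) = (1/4)·log₂((1/4)/(1/12)) = 0.39624
  Q(2)·log₂(Q(2)/P(2)) = (1/4)·log₂((1/4)/(1/48)) = 0.89624
  Q(3)·log₂(Q(3)/P(3)) = (1/4)·log₂((1/4)/(1/48)) = 0.89624
  Q(4)·log₂(Q(4)/P(4)) = (1/4)·log₂((1/4)/(7/8)) = -0.45184

D_KL(Q||P) = 0.39624 + 0.89624 + 0.89624 - 0.45184 = 1.73688 ≈ 1.7369 bits

These are NOT equal (difference: 0.4369 bits). KL divergence is asymmetric: D_KL(P||Q) ≠ D_KL(Q||P) in general.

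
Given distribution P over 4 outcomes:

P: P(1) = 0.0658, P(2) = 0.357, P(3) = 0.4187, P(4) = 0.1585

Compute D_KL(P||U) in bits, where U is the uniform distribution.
0.2641 bits

U(i) = 1/4 for all i

D_KL(P||U) = Σ P(x) log₂(P(x) / (1/4))
           = Σ P(x) log₂(P(x)) + log₂(4)
           = log₂(4) - H(P)

H(P) = -Σ P(x) log₂(P(x)):
  -P(1)·log₂(P(1)) = -(0.0658)·log₂(0.0658) = 0.25832
  -P(2)·log₂(P(2)) = -(0.357)·log₂(0.357) = 0.53050
  -P(3)·log₂(P(3)) = -(0.4187)·log₂(0.4187) = 0.52589
  -P(4)·log₂(P(4)) = -(0.1585)·log₂(0.1585) = 0.42121
H(P) = 0.25832 + 0.53050 + 0.52589 + 0.42121 = 1.73592 bits

log₂(4) = 2.00000 bits

D_KL(P||U) = 2.00000 - 1.73592 = 0.26408 ≈ 0.2641 bits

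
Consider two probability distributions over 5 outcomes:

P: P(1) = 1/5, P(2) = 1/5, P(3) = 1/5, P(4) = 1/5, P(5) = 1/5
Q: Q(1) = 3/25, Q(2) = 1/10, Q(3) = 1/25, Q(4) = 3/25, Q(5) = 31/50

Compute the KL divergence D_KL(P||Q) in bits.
0.6327 bits

D_KL(P||Q) = Σ P(x) log₂(P(x)/Q(x))

Computing term by term:
  P(1)·log₂(P(1)/Q(1)) = (1/5)·log₂((1/5)/(3/25)) = 0.14739
  P(2)·log₂(P(2)/Q(2)) = (1/5)·log₂((1/5)/(1/10)) = 0.20000
  P(3)·log₂(P(3)/Q(3)) = (1/5)·log₂((1/5)/(1/25)) = 0.46439
  P(4)·log₂(P(4)/Q(4)) = (1/5)·log₂((1/5)/(3/25)) = 0.14739
  P(5)·log₂(P(5)/Q(5)) = (1/5)·log₂((1/5)/(31/50)) = -0.32645

D_KL(P||Q) = 0.14739 + 0.20000 + 0.46439 + 0.14739 - 0.32645 = 0.63272 ≈ 0.6327 bits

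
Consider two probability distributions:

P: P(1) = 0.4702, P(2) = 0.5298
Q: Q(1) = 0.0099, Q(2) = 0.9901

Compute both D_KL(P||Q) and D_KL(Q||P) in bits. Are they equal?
D_KL(P||Q) = 2.1409 bits, D_KL(Q||P) = 0.8381 bits. No, they are not equal.

D_KL(P||Q) = Σ P(x) log₂(P(x)/Q(x))

Computing term by term:
  P(1)·log₂(P(1)/Q(1)) = 0.4702·log₂(0.4702/0.0099) = 2.61887
  P(2)·log₂(P(2)/Q(2)) = 0.5298·log₂(0.5298/0.9901) = -0.47795

D_KL(P||Q) = 2.61887 - 0.47795 = 2.14092 ≈ 2.1409 bits

D_KL(Q||P) = Σ Q(x) log₂(Q(x)/P(x))

Computing term by term:
  Q(1)·log₂(Q(1)/P(1)) = 0.0099·log₂(0.0099/0.4702) = -0.05514
  Q(2)·log₂(Q(2)/P(2)) = 0.9901·log₂(0.9901/0.5298) = 0.89320

D_KL(Q||P) = -0.05514 + 0.89320 = 0.83806 ≈ 0.8381 bits

These are NOT equal (difference: 1.3028 bits). KL divergence is asymmetric: D_KL(P||Q) ≠ D_KL(Q||P) in general.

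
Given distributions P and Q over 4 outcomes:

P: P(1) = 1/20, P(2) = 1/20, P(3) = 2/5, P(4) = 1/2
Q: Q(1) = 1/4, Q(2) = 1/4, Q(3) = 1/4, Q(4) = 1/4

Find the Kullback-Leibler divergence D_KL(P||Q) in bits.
0.5390 bits

D_KL(P||Q) = Σ P(x) log₂(P(x)/Q(x))

Computing term by term:
  P(1)·log₂(P(1)/Q(1)) = (1/20)·log₂((1/20)/(1/4)) = -0.11610
  P(2)·log₂(P(2)/Q(2)) = (1/20)·log₂((1/20)/(1/4)) = -0.11610
  P(3)·log₂(P(3)/Q(3)) = (2/5)·log₂((2/5)/(1/4)) = 0.27123
  P(4)·log₂(P(4)/Q(4)) = (1/2)·log₂((1/2)/(1/4)) = 0.50000

D_KL(P||Q) = -0.11610 - 0.11610 + 0.27123 + 0.50000 = 0.53903 ≈ 0.5390 bits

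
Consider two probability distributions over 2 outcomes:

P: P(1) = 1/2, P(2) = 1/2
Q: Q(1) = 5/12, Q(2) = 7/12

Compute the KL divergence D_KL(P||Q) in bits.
0.0203 bits

D_KL(P||Q) = Σ P(x) log₂(P(x)/Q(x))

Computing term by term:
  P(1)·log₂(P(1)/Q(1)) = (1/2)·log₂((1/2)/(5/12)) = 0.13152
  P(2)·log₂(P(2)/Q(2)) = (1/2)·log₂((1/2)/(7/12)) = -0.11120

D_KL(P||Q) = 0.13152 - 0.11120 = 0.02032 ≈ 0.0203 bits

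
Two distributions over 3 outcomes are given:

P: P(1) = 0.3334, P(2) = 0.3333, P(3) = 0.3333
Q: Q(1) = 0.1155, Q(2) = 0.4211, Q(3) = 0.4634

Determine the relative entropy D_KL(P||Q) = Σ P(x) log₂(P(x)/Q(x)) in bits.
0.2390 bits

D_KL(P||Q) = Σ P(x) log₂(P(x)/Q(x))

Computing term by term:
  P(1)·log₂(P(1)/Q(1)) = 0.3334·log₂(0.3334/0.1155) = 0.50989
  P(2)·log₂(P(2)/Q(2)) = 0.3333·log₂(0.3333/0.4211) = -0.11244
  P(3)·log₂(P(3)/Q(3)) = 0.3333·log₂(0.3333/0.4634) = -0.15846

D_KL(P||Q) = 0.50989 - 0.11244 - 0.15846 = 0.23899 ≈ 0.2390 bits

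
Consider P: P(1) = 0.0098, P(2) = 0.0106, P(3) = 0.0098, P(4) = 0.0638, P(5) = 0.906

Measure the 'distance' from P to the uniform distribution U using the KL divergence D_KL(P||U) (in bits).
1.7393 bits

U(i) = 1/5 for all i

D_KL(P||U) = Σ P(x) log₂(P(x) / (1/5))
           = Σ P(x) log₂(P(x)) + log₂(5)
           = log₂(5) - H(P)

H(P) = -Σ P(x) log₂(P(x)):
  -P(1)·log₂(P(1)) = -(0.0098)·log₂(0.0098) = 0.06540
  -P(2)·log₂(P(2)) = -(0.0106)·log₂(0.0106) = 0.06953
  -P(3)·log₂(P(3)) = -(0.0098)·log₂(0.0098) = 0.06540
  -P(4)·log₂(P(4)) = -(0.0638)·log₂(0.0638) = 0.25331
  -P(5)·log₂(P(5)) = -(0.906)·log₂(0.906) = 0.12903
H(P) = 0.06540 + 0.06953 + 0.06540 + 0.25331 + 0.12903 = 0.58267 bits

log₂(5) = 2.32193 bits

D_KL(P||U) = 2.32193 - 0.58267 = 1.73926 ≈ 1.7393 bits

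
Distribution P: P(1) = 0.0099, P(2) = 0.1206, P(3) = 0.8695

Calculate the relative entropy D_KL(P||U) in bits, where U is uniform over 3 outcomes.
0.9756 bits

U(i) = 1/3 for all i

D_KL(P||U) = Σ P(x) log₂(P(x) / (1/3))
           = Σ P(x) log₂(P(x)) + log₂(3)
           = log₂(3) - H(P)

H(P) = -Σ P(x) log₂(P(x)):
  -P(1)·log₂(P(1)) = -(0.0099)·log₂(0.0099) = 0.06592
  -P(2)·log₂(P(2)) = -(0.1206)·log₂(0.1206) = 0.36803
  -P(3)·log₂(P(3)) = -(0.8695)·log₂(0.8695) = 0.17541
H(P) = 0.06592 + 0.36803 + 0.17541 = 0.60936 bits

log₂(3) = 1.58496 bits

D_KL(P||U) = 1.58496 - 0.60936 = 0.97560 ≈ 0.9756 bits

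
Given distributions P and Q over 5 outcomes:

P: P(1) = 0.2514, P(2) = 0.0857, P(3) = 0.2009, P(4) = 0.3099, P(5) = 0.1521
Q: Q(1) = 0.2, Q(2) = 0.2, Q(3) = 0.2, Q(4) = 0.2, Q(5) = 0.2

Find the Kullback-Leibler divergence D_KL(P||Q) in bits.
0.1152 bits

D_KL(P||Q) = Σ P(x) log₂(P(x)/Q(x))

Computing term by term:
  P(1)·log₂(P(1)/Q(1)) = 0.2514·log₂(0.2514/0.2) = 0.08296
  P(2)·log₂(P(2)/Q(2)) = 0.0857·log₂(0.0857/0.2) = -0.10478
  P(3)·log₂(P(3)/Q(3)) = 0.2009·log₂(0.2009/0.2) = 0.00130
  P(4)·log₂(P(4)/Q(4)) = 0.3099·log₂(0.3099/0.2) = 0.19580
  P(5)·log₂(P(5)/Q(5)) = 0.1521·log₂(0.1521/0.2) = -0.06008

D_KL(P||Q) = 0.08296 - 0.10478 + 0.00130 + 0.19580 - 0.06008 = 0.11520 ≈ 0.1152 bits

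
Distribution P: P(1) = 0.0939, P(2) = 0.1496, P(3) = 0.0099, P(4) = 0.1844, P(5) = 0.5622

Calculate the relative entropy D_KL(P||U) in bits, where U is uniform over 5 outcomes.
0.6087 bits

U(i) = 1/5 for all i

D_KL(P||U) = Σ P(x) log₂(P(x) / (1/5))
           = Σ P(x) log₂(P(x)) + log₂(5)
           = log₂(5) - H(P)

H(P) = -Σ P(x) log₂(P(x)):
  -P(1)·log₂(P(1)) = -(0.0939)·log₂(0.0939) = 0.32046
  -P(2)·log₂(P(2)) = -(0.1496)·log₂(0.1496) = 0.41003
  -P(3)·log₂(P(3)) = -(0.0099)·log₂(0.0099) = 0.06592
  -P(4)·log₂(P(4)) = -(0.1844)·log₂(0.1844) = 0.44977
  -P(5)·log₂(P(5)) = -(0.5622)·log₂(0.5622) = 0.46710
H(P) = 0.32046 + 0.41003 + 0.06592 + 0.44977 + 0.46710 = 1.71328 bits

log₂(5) = 2.32193 bits

D_KL(P||U) = 2.32193 - 1.71328 = 0.60865 ≈ 0.6087 bits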